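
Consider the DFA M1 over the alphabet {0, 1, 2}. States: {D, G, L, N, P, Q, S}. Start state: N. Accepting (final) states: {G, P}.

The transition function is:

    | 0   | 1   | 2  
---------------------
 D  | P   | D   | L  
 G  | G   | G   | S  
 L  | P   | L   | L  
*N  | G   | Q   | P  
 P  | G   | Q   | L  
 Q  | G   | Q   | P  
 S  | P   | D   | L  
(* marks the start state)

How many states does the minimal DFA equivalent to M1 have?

All states are reachable from the start state.
Start with accepting vs non-accepting: {G,P} | {D,L,N,Q,S}.
Refine {G,P} on symbol 1: members go to different blocks, giving {P} and {G}.
Split {D,L,N,Q,S} by δ(·,0) → {D,L,S} and {N,Q}.
Stable partition: {P} | {D,L,S} | {G} | {N,Q} — 4 equivalence classes.

4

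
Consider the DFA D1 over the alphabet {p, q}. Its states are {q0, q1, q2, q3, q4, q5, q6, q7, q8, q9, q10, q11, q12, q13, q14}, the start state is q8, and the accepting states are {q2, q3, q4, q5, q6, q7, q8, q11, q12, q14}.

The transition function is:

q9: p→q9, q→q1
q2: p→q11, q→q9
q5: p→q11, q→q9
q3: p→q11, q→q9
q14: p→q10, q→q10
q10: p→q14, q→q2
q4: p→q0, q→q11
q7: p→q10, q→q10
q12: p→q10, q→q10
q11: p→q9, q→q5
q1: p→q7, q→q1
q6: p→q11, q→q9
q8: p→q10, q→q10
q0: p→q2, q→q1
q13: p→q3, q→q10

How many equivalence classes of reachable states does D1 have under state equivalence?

First remove the unreachable states {q0,q3,q4,q6,q12,q13}; 9 states remain.
Start with accepting vs non-accepting: {q2,q5,q7,q8,q11,q14} | {q1,q9,q10}.
Split {q2,q5,q7,q8,q11,q14} by δ(·,p) → {q7,q8,q11,q14} and {q2,q5}.
Refine {q7,q8,q11,q14} on symbol q: members go to different blocks, giving {q7,q8,q14} and {q11}.
Split {q1,q9,q10} by δ(·,p) → {q1,q10} and {q9}.
On input q, block {q1,q10} splits into {q1} and {q10}.
The partition is now stable with 6 blocks: {q7,q8,q14} | {q1} | {q2,q5} | {q11} | {q9} | {q10}.

6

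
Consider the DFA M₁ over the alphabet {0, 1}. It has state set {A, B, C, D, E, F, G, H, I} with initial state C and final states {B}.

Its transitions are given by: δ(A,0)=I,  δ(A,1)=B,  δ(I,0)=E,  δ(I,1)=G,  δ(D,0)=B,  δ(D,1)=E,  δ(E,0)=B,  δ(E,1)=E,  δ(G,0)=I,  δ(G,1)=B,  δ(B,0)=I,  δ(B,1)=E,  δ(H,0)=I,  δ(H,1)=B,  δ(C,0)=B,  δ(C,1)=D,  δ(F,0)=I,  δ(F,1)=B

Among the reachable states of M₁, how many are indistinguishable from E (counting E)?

3

First remove the unreachable states {A,F,H}; 6 states remain.
Start with accepting vs non-accepting: {B} | {C,D,E,G,I}.
On input 0, block {C,D,E,G,I} splits into {C,D,E} and {G,I}.
On input 0, block {G,I} splits into {G} and {I}.
Stable partition: {B} | {C,D,E} | {G} | {I} — 4 equivalence classes.
The equivalence class containing E is {C,D,E}, of size 3.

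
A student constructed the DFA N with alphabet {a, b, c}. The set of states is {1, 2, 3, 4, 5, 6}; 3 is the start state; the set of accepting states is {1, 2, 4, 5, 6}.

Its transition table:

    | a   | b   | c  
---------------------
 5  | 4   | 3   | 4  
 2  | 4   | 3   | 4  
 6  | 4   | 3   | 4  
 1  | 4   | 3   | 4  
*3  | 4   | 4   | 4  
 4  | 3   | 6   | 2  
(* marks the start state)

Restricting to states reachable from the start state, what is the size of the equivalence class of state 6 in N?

Reachable states from the start: {2,3,4,6}. Unreachable: {1,5} — drop them.
Start with accepting vs non-accepting: {2,4,6} | {3}.
Refine {2,4,6} on symbol a: members go to different blocks, giving {2,6} and {4}.
Stable partition: {2,6} | {3} | {4} — 3 equivalence classes.
The equivalence class containing 6 is {2,6}, of size 2.

2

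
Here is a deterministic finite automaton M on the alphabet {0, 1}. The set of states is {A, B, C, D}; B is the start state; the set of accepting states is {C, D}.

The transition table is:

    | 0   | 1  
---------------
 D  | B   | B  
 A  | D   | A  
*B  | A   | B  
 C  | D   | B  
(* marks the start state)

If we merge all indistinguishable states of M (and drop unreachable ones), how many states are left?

3

Reachable states from the start: {A,B,D}. Unreachable: {C} — drop them.
Initial partition by acceptance: {D} | {A,B}.
On input 0, block {A,B} splits into {A} and {B}.
Stable partition: {D} | {A} | {B} — 3 equivalence classes.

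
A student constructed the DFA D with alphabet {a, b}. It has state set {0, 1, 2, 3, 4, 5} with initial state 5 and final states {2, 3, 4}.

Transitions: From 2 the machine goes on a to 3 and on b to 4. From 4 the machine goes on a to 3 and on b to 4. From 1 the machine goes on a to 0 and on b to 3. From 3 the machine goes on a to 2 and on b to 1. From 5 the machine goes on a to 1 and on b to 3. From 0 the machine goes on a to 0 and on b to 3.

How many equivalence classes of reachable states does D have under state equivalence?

All states are reachable from the start state.
Start with accepting vs non-accepting: {2,3,4} | {0,1,5}.
On input b, block {2,3,4} splits into {2,4} and {3}.
Stable partition: {2,4} | {0,1,5} | {3} — 3 equivalence classes.

3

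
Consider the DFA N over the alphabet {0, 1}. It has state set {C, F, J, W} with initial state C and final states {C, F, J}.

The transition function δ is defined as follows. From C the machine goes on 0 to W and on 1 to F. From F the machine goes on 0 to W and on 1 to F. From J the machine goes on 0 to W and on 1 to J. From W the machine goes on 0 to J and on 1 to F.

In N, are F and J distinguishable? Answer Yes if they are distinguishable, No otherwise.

All states are reachable from the start state.
Initial partition by acceptance: {C,F,J} | {W}.
No further refinement is possible. Final partition (2 blocks): {C,F,J} | {W}.
F and J lie in the same block of the stable partition, so they are equivalent — no string distinguishes them.

No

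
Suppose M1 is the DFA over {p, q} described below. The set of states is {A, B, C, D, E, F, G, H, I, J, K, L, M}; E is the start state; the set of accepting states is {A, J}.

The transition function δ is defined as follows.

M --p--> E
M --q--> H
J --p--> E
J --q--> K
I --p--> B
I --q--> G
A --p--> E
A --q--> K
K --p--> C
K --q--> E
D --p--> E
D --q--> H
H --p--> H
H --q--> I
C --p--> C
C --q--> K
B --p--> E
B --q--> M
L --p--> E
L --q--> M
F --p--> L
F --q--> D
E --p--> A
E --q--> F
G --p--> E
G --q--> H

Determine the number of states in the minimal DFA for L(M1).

First remove the unreachable states {J}; 12 states remain.
Start with accepting vs non-accepting: {A} | {B,C,D,E,F,G,H,I,K,L,M}.
Refine {B,C,D,E,F,G,H,I,K,L,M} on symbol p: members go to different blocks, giving {B,C,D,F,G,H,I,K,L,M} and {E}.
Split {B,C,D,F,G,H,I,K,L,M} by δ(·,p) → {B,D,G,L,M} and {C,F,H,I,K}.
Split {B,D,G,L,M} by δ(·,q) → {D,G,M} and {B,L}.
Split {C,F,H,I,K} by δ(·,p) → {C,H,K} and {F,I}.
Split {C,H,K} by δ(·,q) → {C} and {H} and {K}.
The partition is now stable with 8 blocks: {A} | {D,G,M} | {E} | {C} | {B,L} | {F,I} | {H} | {K}.

8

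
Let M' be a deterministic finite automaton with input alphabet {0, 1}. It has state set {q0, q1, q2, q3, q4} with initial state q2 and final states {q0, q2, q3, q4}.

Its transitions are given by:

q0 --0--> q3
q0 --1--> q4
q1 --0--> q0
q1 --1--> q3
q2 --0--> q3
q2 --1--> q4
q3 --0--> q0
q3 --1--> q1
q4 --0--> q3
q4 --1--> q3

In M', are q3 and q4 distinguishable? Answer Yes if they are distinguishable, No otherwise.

Initial partition by acceptance: {q0,q2,q3,q4} | {q1}.
Split {q0,q2,q3,q4} by δ(·,1) → {q0,q2,q4} and {q3}.
Split {q0,q2,q4} by δ(·,1) → {q0,q2} and {q4}.
Stable partition: {q0,q2} | {q1} | {q3} | {q4} — 4 equivalence classes.
q3 and q4 end up in different blocks, so they are distinguishable. For instance, the string '1' is accepted from only q4.

Yes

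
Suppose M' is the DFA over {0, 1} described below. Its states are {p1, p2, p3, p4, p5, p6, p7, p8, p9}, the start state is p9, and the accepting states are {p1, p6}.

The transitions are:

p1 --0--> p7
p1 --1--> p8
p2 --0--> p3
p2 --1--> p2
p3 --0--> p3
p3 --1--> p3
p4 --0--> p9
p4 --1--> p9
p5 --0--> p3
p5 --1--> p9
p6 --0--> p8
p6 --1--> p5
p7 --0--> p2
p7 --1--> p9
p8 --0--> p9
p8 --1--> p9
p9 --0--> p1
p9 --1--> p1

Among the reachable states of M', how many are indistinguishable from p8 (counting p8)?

First remove the unreachable states {p4,p5,p6}; 6 states remain.
P0 = {p1} | {p2,p3,p7,p8,p9}.
Refine {p2,p3,p7,p8,p9} on symbol 0: members go to different blocks, giving {p2,p3,p7,p8} and {p9}.
On input 0, block {p2,p3,p7,p8} splits into {p2,p3,p7} and {p8}.
Split {p2,p3,p7} by δ(·,1) → {p2,p3} and {p7}.
The partition is now stable with 5 blocks: {p1} | {p2,p3} | {p9} | {p8} | {p7}.
The equivalence class containing p8 is {p8}, of size 1.

1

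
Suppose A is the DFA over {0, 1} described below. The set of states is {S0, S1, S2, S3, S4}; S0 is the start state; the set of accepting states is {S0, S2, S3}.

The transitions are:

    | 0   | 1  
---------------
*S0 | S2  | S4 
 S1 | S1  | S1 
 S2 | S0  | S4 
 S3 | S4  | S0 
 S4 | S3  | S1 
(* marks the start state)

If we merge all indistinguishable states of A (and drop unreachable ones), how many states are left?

4

Initial partition by acceptance: {S0,S2,S3} | {S1,S4}.
On input 0, block {S0,S2,S3} splits into {S0,S2} and {S3}.
Split {S1,S4} by δ(·,0) → {S1} and {S4}.
The partition is now stable with 4 blocks: {S0,S2} | {S1} | {S3} | {S4}.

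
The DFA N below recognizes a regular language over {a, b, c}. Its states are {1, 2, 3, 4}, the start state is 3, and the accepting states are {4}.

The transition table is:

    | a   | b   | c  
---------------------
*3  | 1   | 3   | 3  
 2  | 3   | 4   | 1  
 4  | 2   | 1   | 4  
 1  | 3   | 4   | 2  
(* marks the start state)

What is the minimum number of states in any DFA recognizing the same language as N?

Every state is reachable, so we keep all 4.
P0 = {4} | {1,2,3}.
Refine {1,2,3} on symbol b: members go to different blocks, giving {1,2} and {3}.
Stable partition: {4} | {1,2} | {3} — 3 equivalence classes.

3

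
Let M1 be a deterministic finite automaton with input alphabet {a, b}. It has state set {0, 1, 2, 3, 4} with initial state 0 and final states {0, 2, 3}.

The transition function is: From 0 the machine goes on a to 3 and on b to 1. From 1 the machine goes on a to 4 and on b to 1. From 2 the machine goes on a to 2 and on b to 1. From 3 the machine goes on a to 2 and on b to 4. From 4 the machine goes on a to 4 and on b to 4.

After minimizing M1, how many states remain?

2

Every state is reachable, so we keep all 5.
P0 = {0,2,3} | {1,4}.
The partition is now stable with 2 blocks: {0,2,3} | {1,4}.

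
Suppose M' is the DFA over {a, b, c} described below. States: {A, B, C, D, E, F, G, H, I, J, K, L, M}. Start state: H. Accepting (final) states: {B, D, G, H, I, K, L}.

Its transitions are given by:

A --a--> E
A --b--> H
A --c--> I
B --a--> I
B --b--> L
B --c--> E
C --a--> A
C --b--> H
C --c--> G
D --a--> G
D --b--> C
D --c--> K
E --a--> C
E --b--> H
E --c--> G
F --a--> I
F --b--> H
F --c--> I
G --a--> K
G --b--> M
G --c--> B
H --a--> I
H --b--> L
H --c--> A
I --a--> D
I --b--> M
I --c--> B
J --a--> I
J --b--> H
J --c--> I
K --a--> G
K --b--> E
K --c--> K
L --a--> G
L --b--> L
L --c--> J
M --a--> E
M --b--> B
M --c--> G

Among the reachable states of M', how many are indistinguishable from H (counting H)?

2

Reachable states from the start: {A,B,C,D,E,G,H,I,J,K,L,M}. Unreachable: {F} — drop them.
P0 = {B,D,G,H,I,K,L} | {A,C,E,J,M}.
Refine {B,D,G,H,I,K,L} on symbol b: members go to different blocks, giving {D,G,I,K} and {B,H,L}.
Refine {D,G,I,K} on symbol c: members go to different blocks, giving {D,K} and {G,I}.
On input a, block {A,C,E,J,M} splits into {A,C,E,M} and {J}.
Split {B,H,L} by δ(·,c) → {B,H} and {L}.
Stable partition: {D,K} | {A,C,E,M} | {B,H} | {G,I} | {J} | {L} — 6 equivalence classes.
The equivalence class containing H is {B,H}, of size 2.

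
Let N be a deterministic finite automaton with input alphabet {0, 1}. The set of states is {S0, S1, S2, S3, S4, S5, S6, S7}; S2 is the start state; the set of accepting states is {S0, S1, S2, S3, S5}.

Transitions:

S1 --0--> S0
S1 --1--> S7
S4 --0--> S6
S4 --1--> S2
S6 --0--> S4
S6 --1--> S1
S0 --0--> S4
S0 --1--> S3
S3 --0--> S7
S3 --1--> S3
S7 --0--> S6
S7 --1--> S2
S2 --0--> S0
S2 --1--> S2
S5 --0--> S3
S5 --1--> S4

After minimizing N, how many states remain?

First remove the unreachable states {S5}; 7 states remain.
P0 = {S0,S1,S2,S3} | {S4,S6,S7}.
Refine {S0,S1,S2,S3} on symbol 0: members go to different blocks, giving {S0,S3} and {S1,S2}.
On input 1, block {S1,S2} splits into {S1} and {S2}.
Refine {S4,S6,S7} on symbol 1: members go to different blocks, giving {S4,S7} and {S6}.
No further refinement is possible. Final partition (5 blocks): {S0,S3} | {S4,S7} | {S1} | {S2} | {S6}.

5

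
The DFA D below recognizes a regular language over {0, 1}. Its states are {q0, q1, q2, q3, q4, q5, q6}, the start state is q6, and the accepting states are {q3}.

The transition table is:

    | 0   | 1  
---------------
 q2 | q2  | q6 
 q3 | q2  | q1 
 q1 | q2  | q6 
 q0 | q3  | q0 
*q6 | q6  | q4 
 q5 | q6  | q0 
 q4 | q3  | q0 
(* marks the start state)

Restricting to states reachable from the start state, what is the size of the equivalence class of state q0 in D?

2

Reachable states from the start: {q0,q1,q2,q3,q4,q6}. Unreachable: {q5} — drop them.
Start with accepting vs non-accepting: {q3} | {q0,q1,q2,q4,q6}.
Refine {q0,q1,q2,q4,q6} on symbol 0: members go to different blocks, giving {q1,q2,q6} and {q0,q4}.
Split {q1,q2,q6} by δ(·,1) → {q1,q2} and {q6}.
Stable partition: {q3} | {q1,q2} | {q0,q4} | {q6} — 4 equivalence classes.
The equivalence class containing q0 is {q0,q4}, of size 2.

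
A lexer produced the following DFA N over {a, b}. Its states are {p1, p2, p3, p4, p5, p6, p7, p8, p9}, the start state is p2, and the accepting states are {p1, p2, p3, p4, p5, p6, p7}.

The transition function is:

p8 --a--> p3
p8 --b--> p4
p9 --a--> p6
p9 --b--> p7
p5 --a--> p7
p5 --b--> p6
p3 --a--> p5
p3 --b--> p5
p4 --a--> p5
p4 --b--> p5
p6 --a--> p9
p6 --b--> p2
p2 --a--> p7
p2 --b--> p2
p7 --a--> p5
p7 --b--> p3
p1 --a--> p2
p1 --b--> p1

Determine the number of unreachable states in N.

3

Starting at p2 and following transitions, the reachable set is {p2, p3, p5, p6, p7, p9}. That leaves p1, p4, p8 unreachable — 3 in total.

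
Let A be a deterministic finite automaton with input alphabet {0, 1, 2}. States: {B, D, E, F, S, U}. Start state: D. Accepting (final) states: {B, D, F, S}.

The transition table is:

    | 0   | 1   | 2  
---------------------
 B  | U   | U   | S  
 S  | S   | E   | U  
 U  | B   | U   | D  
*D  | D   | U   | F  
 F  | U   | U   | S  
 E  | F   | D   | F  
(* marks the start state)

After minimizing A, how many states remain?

All states are reachable from the start state.
Initial partition by acceptance: {B,D,F,S} | {E,U}.
On input 0, block {B,D,F,S} splits into {D,S} and {B,F}.
On input 2, block {D,S} splits into {D} and {S}.
Refine {E,U} on symbol 1: members go to different blocks, giving {U} and {E}.
The partition is now stable with 5 blocks: {D} | {U} | {B,F} | {S} | {E}.

5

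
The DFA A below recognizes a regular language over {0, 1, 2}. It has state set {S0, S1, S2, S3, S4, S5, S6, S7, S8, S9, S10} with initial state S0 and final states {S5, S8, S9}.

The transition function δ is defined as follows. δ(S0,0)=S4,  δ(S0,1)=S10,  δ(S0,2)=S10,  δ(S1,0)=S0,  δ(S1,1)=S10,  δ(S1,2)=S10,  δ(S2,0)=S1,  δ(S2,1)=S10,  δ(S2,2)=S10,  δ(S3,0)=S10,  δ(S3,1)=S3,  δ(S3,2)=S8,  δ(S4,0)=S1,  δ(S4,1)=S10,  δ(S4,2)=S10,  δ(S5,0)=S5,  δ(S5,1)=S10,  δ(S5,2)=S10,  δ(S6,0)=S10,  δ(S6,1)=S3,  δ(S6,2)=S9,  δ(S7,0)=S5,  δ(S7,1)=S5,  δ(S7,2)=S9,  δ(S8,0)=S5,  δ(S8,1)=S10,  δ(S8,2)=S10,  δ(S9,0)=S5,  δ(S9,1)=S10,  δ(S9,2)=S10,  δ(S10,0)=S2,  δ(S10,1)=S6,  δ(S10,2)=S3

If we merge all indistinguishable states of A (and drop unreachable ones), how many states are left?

4

First remove the unreachable states {S7}; 10 states remain.
Start with accepting vs non-accepting: {S5,S8,S9} | {S0,S1,S2,S3,S4,S6,S10}.
Split {S0,S1,S2,S3,S4,S6,S10} by δ(·,2) → {S0,S1,S2,S4,S10} and {S3,S6}.
On input 1, block {S0,S1,S2,S4,S10} splits into {S0,S1,S2,S4} and {S10}.
No further refinement is possible. Final partition (4 blocks): {S5,S8,S9} | {S0,S1,S2,S4} | {S3,S6} | {S10}.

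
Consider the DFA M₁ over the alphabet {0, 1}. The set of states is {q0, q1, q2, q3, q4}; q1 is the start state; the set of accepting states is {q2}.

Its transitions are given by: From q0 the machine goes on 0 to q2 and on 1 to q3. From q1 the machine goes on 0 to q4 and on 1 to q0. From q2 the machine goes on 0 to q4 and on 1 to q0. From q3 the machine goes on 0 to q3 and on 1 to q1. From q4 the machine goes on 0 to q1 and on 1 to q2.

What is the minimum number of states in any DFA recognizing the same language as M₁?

Start with accepting vs non-accepting: {q2} | {q0,q1,q3,q4}.
On input 0, block {q0,q1,q3,q4} splits into {q1,q3,q4} and {q0}.
Split {q1,q3,q4} by δ(·,1) → {q1} and {q3} and {q4}.
No further refinement is possible. Final partition (5 blocks): {q2} | {q1} | {q0} | {q3} | {q4}.

5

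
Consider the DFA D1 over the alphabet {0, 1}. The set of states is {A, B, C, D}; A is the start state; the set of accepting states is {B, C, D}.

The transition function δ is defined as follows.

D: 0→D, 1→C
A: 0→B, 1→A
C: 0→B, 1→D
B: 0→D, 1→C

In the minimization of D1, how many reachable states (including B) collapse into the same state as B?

Every state is reachable, so we keep all 4.
Initial partition by acceptance: {B,C,D} | {A}.
Stable partition: {B,C,D} | {A} — 2 equivalence classes.
The equivalence class containing B is {B,C,D}, of size 3.

3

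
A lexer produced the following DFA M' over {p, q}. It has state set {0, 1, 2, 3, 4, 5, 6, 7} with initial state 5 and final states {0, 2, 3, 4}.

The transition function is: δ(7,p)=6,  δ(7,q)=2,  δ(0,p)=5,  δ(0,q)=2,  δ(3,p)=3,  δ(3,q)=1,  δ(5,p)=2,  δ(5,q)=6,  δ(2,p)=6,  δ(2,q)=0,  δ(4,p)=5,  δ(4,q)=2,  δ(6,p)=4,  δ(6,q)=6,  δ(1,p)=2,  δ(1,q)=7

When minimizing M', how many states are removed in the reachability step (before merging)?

3

No path from 5 leads to 1, 3, 7; the other 5 states are all reachable.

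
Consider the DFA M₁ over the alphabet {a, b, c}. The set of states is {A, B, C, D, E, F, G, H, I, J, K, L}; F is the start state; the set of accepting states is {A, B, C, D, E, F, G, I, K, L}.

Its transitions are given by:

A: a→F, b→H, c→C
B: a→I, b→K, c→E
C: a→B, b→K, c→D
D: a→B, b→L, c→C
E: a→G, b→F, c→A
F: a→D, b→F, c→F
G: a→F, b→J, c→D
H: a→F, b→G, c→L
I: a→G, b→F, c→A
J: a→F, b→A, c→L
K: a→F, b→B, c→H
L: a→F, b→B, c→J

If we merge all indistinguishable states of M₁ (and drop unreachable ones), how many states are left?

7

Every state is reachable, so we keep all 12.
Initial partition by acceptance: {A,B,C,D,E,F,G,I,K,L} | {H,J}.
Split {A,B,C,D,E,F,G,I,K,L} by δ(·,b) → {B,C,D,E,F,I,K,L} and {A,G}.
On input a, block {B,C,D,E,F,I,K,L} splits into {B,C,D,F,K,L} and {E,I}.
On input a, block {B,C,D,F,K,L} splits into {C,D,F,K,L} and {B}.
On input a, block {C,D,F,K,L} splits into {F,K,L} and {C,D}.
On input a, block {F,K,L} splits into {K,L} and {F}.
The partition is now stable with 7 blocks: {K,L} | {H,J} | {A,G} | {E,I} | {B} | {C,D} | {F}.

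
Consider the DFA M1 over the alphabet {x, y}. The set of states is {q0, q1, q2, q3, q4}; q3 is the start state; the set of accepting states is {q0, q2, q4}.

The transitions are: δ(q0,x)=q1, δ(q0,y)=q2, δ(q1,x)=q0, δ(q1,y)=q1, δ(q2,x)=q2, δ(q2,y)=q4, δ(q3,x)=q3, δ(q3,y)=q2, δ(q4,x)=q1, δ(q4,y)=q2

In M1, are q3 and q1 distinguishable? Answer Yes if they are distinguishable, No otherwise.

Yes

Every state is reachable, so we keep all 5.
Start with accepting vs non-accepting: {q0,q2,q4} | {q1,q3}.
Split {q0,q2,q4} by δ(·,x) → {q0,q4} and {q2}.
Split {q1,q3} by δ(·,x) → {q1} and {q3}.
Stable partition: {q0,q4} | {q1} | {q2} | {q3} — 4 equivalence classes.
q3 and q1 end up in different blocks, so they are distinguishable. For instance, the string 'x' is accepted from only q1.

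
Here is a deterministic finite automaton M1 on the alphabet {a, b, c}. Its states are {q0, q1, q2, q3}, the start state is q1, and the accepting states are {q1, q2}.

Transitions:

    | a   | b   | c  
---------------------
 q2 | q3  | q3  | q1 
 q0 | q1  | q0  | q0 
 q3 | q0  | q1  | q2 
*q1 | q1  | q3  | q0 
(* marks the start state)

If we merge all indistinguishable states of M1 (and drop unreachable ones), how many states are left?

Start with accepting vs non-accepting: {q1,q2} | {q0,q3}.
Refine {q1,q2} on symbol a: members go to different blocks, giving {q1} and {q2}.
On input a, block {q0,q3} splits into {q0} and {q3}.
Stable partition: {q1} | {q0} | {q2} | {q3} — 4 equivalence classes.

4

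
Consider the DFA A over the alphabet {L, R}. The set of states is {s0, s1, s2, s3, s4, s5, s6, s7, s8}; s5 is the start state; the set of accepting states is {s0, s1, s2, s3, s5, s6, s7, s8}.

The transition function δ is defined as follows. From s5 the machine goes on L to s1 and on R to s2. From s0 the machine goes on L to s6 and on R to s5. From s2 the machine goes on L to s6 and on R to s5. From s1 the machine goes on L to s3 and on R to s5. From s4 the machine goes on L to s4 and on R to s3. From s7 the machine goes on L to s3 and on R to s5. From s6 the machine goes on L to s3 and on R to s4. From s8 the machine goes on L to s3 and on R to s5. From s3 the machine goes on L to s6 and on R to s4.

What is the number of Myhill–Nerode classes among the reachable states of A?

4

States {s0,s7,s8} cannot be reached from the start state, so discard them.
Start with accepting vs non-accepting: {s1,s2,s3,s5,s6} | {s4}.
On input R, block {s1,s2,s3,s5,s6} splits into {s1,s2,s5} and {s3,s6}.
On input L, block {s1,s2,s5} splits into {s1,s2} and {s5}.
No further refinement is possible. Final partition (4 blocks): {s1,s2} | {s4} | {s3,s6} | {s5}.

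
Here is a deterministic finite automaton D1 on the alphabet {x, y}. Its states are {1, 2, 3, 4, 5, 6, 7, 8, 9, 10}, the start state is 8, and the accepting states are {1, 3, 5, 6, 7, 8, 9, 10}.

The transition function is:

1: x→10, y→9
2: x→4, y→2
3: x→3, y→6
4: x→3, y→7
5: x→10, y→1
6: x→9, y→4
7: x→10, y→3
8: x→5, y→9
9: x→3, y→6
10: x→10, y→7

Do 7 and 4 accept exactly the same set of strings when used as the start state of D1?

Reachable states from the start: {1,3,4,5,6,7,8,9,10}. Unreachable: {2} — drop them.
P0 = {1,3,5,6,7,8,9,10} | {4}.
Split {1,3,5,6,7,8,9,10} by δ(·,y) → {1,3,5,7,8,9,10} and {6}.
Refine {1,3,5,7,8,9,10} on symbol y: members go to different blocks, giving {1,5,7,8,10} and {3,9}.
Refine {1,5,7,8,10} on symbol y: members go to different blocks, giving {1,7,8} and {5,10}.
The partition is now stable with 5 blocks: {1,7,8} | {4} | {6} | {3,9} | {5,10}.
7 and 4 end up in different blocks, so they are distinguishable. For instance, the string 'ε' is accepted from only 7.

No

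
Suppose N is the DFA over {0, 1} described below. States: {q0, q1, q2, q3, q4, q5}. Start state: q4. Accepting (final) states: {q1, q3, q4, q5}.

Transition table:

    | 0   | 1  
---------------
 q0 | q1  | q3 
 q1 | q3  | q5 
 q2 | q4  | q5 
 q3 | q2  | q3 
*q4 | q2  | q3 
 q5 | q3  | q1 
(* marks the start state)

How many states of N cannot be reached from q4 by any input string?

No path from q4 leads to q0; the other 5 states are all reachable.

1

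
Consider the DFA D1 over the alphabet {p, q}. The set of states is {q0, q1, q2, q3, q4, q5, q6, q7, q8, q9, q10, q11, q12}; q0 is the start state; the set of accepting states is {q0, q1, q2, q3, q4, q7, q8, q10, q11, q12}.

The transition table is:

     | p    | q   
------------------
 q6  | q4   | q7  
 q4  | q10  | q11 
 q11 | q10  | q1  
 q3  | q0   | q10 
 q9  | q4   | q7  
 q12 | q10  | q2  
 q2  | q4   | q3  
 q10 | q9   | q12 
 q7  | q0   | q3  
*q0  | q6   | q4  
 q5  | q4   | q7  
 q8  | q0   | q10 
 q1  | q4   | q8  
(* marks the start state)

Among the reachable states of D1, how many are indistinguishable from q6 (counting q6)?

States {q5} cannot be reached from the start state, so discard them.
P0 = {q0,q1,q2,q3,q4,q7,q8,q10,q11,q12} | {q6,q9}.
Refine {q0,q1,q2,q3,q4,q7,q8,q10,q11,q12} on symbol p: members go to different blocks, giving {q1,q2,q3,q4,q7,q8,q11,q12} and {q0,q10}.
On input p, block {q1,q2,q3,q4,q7,q8,q11,q12} splits into {q3,q4,q7,q8,q11,q12} and {q1,q2}.
Split {q3,q4,q7,q8,q11,q12} by δ(·,q) → {q3,q8} and {q4,q7} and {q11,q12}.
On input q, block {q0,q10} splits into {q0} and {q10}.
Split {q4,q7} by δ(·,p) → {q4} and {q7}.
The partition is now stable with 8 blocks: {q3,q8} | {q6,q9} | {q0} | {q1,q2} | {q4} | {q11,q12} | {q10} | {q7}.
State q6 belongs to the block {q6,q9}, which has 2 states.

2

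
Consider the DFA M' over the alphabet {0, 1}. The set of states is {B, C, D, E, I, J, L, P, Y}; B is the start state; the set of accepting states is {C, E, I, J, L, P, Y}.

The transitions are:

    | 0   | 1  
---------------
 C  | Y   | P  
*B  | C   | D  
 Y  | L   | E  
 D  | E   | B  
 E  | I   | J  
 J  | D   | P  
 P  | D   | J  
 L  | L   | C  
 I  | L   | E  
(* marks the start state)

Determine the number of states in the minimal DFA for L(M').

4

Initial partition by acceptance: {C,E,I,J,L,P,Y} | {B,D}.
Split {C,E,I,J,L,P,Y} by δ(·,0) → {C,E,I,L,Y} and {J,P}.
Split {C,E,I,L,Y} by δ(·,1) → {I,L,Y} and {C,E}.
Stable partition: {I,L,Y} | {B,D} | {J,P} | {C,E} — 4 equivalence classes.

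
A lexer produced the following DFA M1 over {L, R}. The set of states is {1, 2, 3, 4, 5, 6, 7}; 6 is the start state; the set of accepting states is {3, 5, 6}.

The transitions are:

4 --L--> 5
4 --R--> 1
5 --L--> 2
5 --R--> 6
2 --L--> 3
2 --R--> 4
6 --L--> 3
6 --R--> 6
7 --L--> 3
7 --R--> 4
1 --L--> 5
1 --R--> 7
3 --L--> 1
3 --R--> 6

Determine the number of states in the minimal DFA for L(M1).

3

Initial partition by acceptance: {3,5,6} | {1,2,4,7}.
Split {3,5,6} by δ(·,L) → {3,5} and {6}.
Stable partition: {3,5} | {1,2,4,7} | {6} — 3 equivalence classes.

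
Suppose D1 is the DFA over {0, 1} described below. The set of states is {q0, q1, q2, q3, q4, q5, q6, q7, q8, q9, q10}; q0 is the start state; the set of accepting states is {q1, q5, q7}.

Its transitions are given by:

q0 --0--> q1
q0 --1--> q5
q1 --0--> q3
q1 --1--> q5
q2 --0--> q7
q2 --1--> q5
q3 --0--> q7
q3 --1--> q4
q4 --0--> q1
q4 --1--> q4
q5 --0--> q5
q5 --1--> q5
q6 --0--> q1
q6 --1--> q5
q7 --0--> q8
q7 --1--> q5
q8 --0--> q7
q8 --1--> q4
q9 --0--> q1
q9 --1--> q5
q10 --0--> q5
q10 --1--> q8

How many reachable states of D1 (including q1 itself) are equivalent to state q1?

First remove the unreachable states {q2,q6,q9,q10}; 7 states remain.
Start with accepting vs non-accepting: {q1,q5,q7} | {q0,q3,q4,q8}.
On input 0, block {q1,q5,q7} splits into {q1,q7} and {q5}.
On input 1, block {q0,q3,q4,q8} splits into {q3,q4,q8} and {q0}.
Stable partition: {q1,q7} | {q3,q4,q8} | {q5} | {q0} — 4 equivalence classes.
State q1 belongs to the block {q1,q7}, which has 2 states.

2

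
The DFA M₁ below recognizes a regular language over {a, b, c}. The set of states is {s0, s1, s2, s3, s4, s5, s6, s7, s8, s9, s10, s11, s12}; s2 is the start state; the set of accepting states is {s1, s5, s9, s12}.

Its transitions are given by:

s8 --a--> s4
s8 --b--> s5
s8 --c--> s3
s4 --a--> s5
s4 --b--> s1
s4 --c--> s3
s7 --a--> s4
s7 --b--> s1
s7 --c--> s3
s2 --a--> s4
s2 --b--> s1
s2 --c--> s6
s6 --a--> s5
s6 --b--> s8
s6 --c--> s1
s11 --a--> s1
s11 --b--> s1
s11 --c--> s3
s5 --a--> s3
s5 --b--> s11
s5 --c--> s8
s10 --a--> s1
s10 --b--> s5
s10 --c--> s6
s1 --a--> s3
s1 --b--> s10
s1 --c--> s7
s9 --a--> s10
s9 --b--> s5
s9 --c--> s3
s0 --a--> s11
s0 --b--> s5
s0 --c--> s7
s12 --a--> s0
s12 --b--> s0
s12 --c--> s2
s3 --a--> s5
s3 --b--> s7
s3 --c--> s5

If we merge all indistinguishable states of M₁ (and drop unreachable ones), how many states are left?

4

States {s0,s9,s12} cannot be reached from the start state, so discard them.
P0 = {s1,s5} | {s2,s3,s4,s6,s7,s8,s10,s11}.
Split {s2,s3,s4,s6,s7,s8,s10,s11} by δ(·,a) → {s3,s4,s6,s10,s11} and {s2,s7,s8}.
On input b, block {s3,s4,s6,s10,s11} splits into {s4,s10,s11} and {s3,s6}.
The partition is now stable with 4 blocks: {s1,s5} | {s4,s10,s11} | {s2,s7,s8} | {s3,s6}.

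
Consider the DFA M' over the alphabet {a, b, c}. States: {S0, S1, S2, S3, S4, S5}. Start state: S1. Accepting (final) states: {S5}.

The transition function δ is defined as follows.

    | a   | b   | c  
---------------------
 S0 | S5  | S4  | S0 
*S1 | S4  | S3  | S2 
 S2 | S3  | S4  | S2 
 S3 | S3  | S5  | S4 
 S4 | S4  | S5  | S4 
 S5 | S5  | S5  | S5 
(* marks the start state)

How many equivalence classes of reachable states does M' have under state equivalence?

3

Reachable states from the start: {S1,S2,S3,S4,S5}. Unreachable: {S0} — drop them.
Start with accepting vs non-accepting: {S5} | {S1,S2,S3,S4}.
On input b, block {S1,S2,S3,S4} splits into {S1,S2} and {S3,S4}.
No further refinement is possible. Final partition (3 blocks): {S5} | {S1,S2} | {S3,S4}.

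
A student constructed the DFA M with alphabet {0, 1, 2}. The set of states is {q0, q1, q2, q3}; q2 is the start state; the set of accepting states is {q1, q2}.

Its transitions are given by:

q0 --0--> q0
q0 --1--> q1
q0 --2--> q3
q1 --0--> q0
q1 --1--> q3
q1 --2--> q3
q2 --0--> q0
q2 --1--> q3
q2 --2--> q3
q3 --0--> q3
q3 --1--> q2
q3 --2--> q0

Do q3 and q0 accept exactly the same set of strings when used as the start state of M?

Yes

All states are reachable from the start state.
P0 = {q1,q2} | {q0,q3}.
The partition is now stable with 2 blocks: {q1,q2} | {q0,q3}.
q3 and q0 lie in the same block of the stable partition, so they are equivalent — no string distinguishes them.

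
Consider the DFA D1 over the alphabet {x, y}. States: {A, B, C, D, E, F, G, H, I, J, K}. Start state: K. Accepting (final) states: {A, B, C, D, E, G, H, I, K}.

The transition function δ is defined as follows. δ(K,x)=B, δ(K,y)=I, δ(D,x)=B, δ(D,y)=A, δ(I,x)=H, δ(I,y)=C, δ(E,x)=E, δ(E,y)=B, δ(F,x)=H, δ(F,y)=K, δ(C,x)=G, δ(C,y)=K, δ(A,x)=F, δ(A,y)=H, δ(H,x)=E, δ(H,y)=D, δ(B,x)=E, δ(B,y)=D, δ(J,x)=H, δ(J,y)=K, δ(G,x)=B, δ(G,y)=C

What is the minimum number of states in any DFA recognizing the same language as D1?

8

First remove the unreachable states {J}; 10 states remain.
Initial partition by acceptance: {A,B,C,D,E,G,H,I,K} | {F}.
Refine {A,B,C,D,E,G,H,I,K} on symbol x: members go to different blocks, giving {B,C,D,E,G,H,I,K} and {A}.
Split {B,C,D,E,G,H,I,K} by δ(·,y) → {B,C,E,G,H,I,K} and {D}.
Refine {B,C,E,G,H,I,K} on symbol y: members go to different blocks, giving {C,E,G,I,K} and {B,H}.
On input x, block {C,E,G,I,K} splits into {G,I,K} and {C,E}.
Split {G,I,K} by δ(·,y) → {G,I} and {K}.
Refine {C,E} on symbol x: members go to different blocks, giving {C} and {E}.
The partition is now stable with 8 blocks: {G,I} | {F} | {A} | {D} | {B,H} | {C} | {K} | {E}.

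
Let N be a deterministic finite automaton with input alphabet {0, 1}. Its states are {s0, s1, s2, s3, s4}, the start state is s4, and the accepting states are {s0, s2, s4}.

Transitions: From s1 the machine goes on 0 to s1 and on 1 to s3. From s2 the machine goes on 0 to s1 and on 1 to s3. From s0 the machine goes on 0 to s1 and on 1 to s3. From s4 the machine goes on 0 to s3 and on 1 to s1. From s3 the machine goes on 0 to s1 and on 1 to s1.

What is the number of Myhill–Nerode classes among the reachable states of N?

2

Reachable states from the start: {s1,s3,s4}. Unreachable: {s0,s2} — drop them.
Initial partition by acceptance: {s4} | {s1,s3}.
No further refinement is possible. Final partition (2 blocks): {s4} | {s1,s3}.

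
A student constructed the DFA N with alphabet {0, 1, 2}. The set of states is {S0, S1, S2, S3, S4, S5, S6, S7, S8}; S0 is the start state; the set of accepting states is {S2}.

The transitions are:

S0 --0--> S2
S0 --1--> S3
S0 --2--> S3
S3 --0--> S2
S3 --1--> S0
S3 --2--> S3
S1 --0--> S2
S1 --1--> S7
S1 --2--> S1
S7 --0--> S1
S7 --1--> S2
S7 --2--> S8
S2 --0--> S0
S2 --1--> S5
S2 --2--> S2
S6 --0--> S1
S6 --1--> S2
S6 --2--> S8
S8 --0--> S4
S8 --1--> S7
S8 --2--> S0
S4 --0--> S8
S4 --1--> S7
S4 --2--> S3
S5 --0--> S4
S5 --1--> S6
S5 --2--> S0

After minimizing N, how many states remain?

5

All states are reachable from the start state.
Start with accepting vs non-accepting: {S2} | {S0,S1,S3,S4,S5,S6,S7,S8}.
On input 0, block {S0,S1,S3,S4,S5,S6,S7,S8} splits into {S4,S5,S6,S7,S8} and {S0,S1,S3}.
Split {S4,S5,S6,S7,S8} by δ(·,0) → {S4,S5,S8} and {S6,S7}.
On input 1, block {S0,S1,S3} splits into {S0,S3} and {S1}.
No further refinement is possible. Final partition (5 blocks): {S2} | {S4,S5,S8} | {S0,S3} | {S6,S7} | {S1}.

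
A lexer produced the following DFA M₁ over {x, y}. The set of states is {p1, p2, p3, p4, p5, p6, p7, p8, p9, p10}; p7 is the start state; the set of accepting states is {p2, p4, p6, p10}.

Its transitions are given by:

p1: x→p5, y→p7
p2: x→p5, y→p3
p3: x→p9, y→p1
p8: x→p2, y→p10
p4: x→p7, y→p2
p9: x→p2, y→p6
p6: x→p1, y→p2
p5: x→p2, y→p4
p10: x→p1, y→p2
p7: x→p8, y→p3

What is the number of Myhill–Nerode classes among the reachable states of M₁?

4

Start with accepting vs non-accepting: {p2,p4,p6,p10} | {p1,p3,p5,p7,p8,p9}.
Split {p2,p4,p6,p10} by δ(·,y) → {p4,p6,p10} and {p2}.
Split {p1,p3,p5,p7,p8,p9} by δ(·,x) → {p1,p3,p7} and {p5,p8,p9}.
The partition is now stable with 4 blocks: {p4,p6,p10} | {p1,p3,p7} | {p2} | {p5,p8,p9}.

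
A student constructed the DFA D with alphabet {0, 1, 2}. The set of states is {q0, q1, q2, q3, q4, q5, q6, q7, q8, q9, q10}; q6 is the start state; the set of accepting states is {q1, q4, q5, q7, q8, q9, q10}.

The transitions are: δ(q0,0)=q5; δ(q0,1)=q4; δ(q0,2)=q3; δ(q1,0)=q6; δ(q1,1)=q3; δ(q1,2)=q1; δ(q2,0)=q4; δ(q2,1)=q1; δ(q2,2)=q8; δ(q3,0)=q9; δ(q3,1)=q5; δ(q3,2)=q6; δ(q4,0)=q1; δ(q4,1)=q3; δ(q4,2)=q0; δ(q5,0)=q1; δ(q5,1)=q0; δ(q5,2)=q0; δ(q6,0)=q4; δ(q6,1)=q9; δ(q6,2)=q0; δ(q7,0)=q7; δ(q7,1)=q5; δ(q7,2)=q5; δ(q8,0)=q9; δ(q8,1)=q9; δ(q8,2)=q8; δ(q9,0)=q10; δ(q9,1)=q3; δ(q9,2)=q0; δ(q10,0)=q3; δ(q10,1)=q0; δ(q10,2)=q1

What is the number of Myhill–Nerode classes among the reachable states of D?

3

First remove the unreachable states {q2,q7,q8}; 8 states remain.
Start with accepting vs non-accepting: {q1,q4,q5,q9,q10} | {q0,q3,q6}.
On input 0, block {q1,q4,q5,q9,q10} splits into {q4,q5,q9} and {q1,q10}.
The partition is now stable with 3 blocks: {q4,q5,q9} | {q0,q3,q6} | {q1,q10}.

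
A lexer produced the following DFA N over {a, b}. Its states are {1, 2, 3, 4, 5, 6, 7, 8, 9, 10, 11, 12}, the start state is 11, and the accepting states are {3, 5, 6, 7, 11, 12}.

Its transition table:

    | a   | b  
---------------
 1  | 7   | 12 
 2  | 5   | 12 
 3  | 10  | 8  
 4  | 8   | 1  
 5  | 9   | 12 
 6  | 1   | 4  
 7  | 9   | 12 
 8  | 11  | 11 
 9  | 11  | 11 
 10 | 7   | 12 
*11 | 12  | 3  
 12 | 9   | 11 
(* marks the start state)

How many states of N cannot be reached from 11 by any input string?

No path from 11 leads to 1, 2, 4, 5, 6; the other 7 states are all reachable.

5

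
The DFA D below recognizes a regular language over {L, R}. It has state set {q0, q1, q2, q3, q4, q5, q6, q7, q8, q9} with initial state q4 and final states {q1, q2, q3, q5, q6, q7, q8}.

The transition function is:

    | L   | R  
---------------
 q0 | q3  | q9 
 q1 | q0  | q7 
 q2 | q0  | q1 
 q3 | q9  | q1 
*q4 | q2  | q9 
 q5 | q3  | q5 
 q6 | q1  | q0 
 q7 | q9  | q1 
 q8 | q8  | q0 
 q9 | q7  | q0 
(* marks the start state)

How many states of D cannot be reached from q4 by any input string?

3

BFS from q4 reaches {q0, q1, q2, q3, q4, q7, q9}; the 3 state(s) q5, q6, q8 are never visited.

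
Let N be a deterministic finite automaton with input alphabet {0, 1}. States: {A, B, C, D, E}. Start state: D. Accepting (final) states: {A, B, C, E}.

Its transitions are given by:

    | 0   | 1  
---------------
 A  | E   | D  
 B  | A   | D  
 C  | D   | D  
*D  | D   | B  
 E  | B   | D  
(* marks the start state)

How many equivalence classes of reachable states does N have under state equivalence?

First remove the unreachable states {C}; 4 states remain.
Start with accepting vs non-accepting: {A,B,E} | {D}.
No further refinement is possible. Final partition (2 blocks): {A,B,E} | {D}.

2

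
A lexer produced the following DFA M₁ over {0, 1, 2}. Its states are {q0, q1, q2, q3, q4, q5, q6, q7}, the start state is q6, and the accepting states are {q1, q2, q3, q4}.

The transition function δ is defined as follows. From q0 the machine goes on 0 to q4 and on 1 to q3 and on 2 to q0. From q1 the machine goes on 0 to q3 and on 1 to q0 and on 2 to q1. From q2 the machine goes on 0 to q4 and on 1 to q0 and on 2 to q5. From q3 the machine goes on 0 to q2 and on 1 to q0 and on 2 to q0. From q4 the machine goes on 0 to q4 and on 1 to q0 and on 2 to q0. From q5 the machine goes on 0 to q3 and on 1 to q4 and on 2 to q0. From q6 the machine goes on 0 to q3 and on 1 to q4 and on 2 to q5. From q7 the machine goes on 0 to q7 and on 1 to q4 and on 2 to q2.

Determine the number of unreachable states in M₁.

2

No path from q6 leads to q1, q7; the other 6 states are all reachable.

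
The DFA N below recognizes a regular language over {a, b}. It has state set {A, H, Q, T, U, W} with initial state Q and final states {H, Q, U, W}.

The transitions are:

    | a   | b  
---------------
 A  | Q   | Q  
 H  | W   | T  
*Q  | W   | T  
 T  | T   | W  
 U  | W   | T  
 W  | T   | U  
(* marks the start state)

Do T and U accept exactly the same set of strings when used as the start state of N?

No

States {A,H} cannot be reached from the start state, so discard them.
Start with accepting vs non-accepting: {Q,U,W} | {T}.
Refine {Q,U,W} on symbol a: members go to different blocks, giving {Q,U} and {W}.
The partition is now stable with 3 blocks: {Q,U} | {T} | {W}.
T and U end up in different blocks, so they are distinguishable. For instance, the string 'ε' is accepted from only U.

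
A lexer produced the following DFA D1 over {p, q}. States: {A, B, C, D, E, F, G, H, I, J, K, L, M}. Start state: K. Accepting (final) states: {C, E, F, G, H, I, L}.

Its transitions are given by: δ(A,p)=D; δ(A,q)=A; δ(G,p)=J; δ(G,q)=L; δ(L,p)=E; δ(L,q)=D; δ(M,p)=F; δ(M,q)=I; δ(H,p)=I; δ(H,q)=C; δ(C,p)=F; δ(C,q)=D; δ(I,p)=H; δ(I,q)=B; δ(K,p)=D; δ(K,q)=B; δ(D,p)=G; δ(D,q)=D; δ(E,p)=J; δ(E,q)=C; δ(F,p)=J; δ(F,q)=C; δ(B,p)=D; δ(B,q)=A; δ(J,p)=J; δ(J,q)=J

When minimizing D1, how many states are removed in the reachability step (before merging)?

No path from K leads to H, I, M; the other 10 states are all reachable.

3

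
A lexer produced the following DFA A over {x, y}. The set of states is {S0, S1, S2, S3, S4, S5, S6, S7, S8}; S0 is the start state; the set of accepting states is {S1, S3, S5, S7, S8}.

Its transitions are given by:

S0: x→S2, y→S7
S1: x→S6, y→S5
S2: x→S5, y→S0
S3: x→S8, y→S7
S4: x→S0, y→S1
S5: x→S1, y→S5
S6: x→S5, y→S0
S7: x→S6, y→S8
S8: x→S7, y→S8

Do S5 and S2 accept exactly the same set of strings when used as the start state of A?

States {S3,S4} cannot be reached from the start state, so discard them.
Start with accepting vs non-accepting: {S1,S5,S7,S8} | {S0,S2,S6}.
Split {S1,S5,S7,S8} by δ(·,x) → {S1,S7} and {S5,S8}.
Split {S0,S2,S6} by δ(·,x) → {S2,S6} and {S0}.
The partition is now stable with 4 blocks: {S1,S7} | {S2,S6} | {S5,S8} | {S0}.
S5 and S2 end up in different blocks, so they are distinguishable. For instance, the string 'ε' is accepted from only S5.

No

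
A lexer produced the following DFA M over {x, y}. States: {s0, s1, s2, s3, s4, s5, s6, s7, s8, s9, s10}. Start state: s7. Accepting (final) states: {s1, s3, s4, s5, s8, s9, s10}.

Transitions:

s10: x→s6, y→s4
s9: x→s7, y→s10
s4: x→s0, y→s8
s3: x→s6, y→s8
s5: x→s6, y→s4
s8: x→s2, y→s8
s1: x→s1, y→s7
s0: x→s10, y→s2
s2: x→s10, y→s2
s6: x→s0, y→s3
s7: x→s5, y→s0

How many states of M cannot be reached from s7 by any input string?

BFS from s7 reaches {s0, s2, s3, s4, s5, s6, s7, s8, s10}; the 2 state(s) s1, s9 are never visited.

2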